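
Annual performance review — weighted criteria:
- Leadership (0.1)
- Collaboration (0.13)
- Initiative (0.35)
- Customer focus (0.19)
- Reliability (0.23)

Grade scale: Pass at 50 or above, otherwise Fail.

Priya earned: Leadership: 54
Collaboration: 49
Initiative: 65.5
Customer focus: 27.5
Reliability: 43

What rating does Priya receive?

Fail

Weighted total:
  Leadership 54 × 0.1 = 5.4
  Collaboration 49 × 0.13 = 6.37
  Initiative 65.5 × 0.35 = 22.925
  Customer focus 27.5 × 0.19 = 5.225
  Reliability 43 × 0.23 = 9.89
Sum = 49.81
49.81 < 50 → Fail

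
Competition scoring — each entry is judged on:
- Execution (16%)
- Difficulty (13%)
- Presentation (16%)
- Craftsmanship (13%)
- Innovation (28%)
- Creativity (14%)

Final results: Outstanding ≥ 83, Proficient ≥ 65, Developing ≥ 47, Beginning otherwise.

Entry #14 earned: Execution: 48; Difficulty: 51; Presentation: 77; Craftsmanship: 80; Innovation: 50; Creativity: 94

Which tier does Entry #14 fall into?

Developing

Weighted total:
  Execution 48 × 0.16 = 7.68
  Difficulty 51 × 0.13 = 6.63
  Presentation 77 × 0.16 = 12.32
  Craftsmanship 80 × 0.13 = 10.4
  Innovation 50 × 0.28 = 14
  Creativity 94 × 0.14 = 13.16
Sum = 64.19
64.19 is ≥ 47 and < 65 → Developing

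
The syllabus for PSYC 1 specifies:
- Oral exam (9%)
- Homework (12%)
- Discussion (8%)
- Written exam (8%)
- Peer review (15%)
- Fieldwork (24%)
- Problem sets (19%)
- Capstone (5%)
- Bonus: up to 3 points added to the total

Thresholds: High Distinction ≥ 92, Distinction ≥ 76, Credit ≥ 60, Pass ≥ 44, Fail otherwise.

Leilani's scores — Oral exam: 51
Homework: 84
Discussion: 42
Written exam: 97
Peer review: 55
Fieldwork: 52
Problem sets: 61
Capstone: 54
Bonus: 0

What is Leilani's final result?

Weighted total:
  Oral exam 51 × 0.09 = 4.59
  Homework 84 × 0.12 = 10.08
  Discussion 42 × 0.08 = 3.36
  Written exam 97 × 0.08 = 7.76
  Peer review 55 × 0.15 = 8.25
  Fieldwork 52 × 0.24 = 12.48
  Problem sets 61 × 0.19 = 11.59
  Capstone 54 × 0.05 = 2.7
Sum = 60.81
Bonus: 60.81 + 0 = 60.81
60.81 is ≥ 60 and < 76 → Credit

Credit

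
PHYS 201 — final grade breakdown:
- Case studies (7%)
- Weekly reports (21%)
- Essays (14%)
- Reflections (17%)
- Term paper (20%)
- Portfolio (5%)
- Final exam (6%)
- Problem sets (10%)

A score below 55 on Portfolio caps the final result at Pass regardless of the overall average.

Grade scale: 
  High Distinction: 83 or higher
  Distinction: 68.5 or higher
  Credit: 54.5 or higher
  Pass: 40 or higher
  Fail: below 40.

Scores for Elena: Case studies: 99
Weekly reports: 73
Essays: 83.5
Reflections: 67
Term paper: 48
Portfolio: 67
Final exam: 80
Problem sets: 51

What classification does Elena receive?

Credit

Portfolio score 67 ≥ 55: minimum met.
Weighted total:
  Case studies 99 × 0.07 = 6.93
  Weekly reports 73 × 0.21 = 15.33
  Essays 83.5 × 0.14 = 11.69
  Reflections 67 × 0.17 = 11.39
  Term paper 48 × 0.2 = 9.6
  Portfolio 67 × 0.05 = 3.35
  Final exam 80 × 0.06 = 4.8
  Problem sets 51 × 0.1 = 5.1
Sum = 68.19
68.19 is ≥ 54.5 and < 68.5 → Credit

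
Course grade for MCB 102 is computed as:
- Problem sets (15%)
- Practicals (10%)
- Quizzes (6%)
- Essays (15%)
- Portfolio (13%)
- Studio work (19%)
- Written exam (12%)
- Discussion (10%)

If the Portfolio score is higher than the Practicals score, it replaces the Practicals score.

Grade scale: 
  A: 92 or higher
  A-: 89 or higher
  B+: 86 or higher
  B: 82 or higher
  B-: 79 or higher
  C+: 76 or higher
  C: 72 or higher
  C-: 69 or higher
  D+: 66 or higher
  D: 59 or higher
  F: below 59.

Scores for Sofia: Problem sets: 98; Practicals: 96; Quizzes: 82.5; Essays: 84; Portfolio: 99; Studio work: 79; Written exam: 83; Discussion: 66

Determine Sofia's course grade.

Portfolio (99) > Practicals (96), so Practicals counts as 99.
Weighted total:
  Problem sets 98 × 0.15 = 14.7
  Practicals 99 × 0.1 = 9.9
  Quizzes 82.5 × 0.06 = 4.95
  Essays 84 × 0.15 = 12.6
  Portfolio 99 × 0.13 = 12.87
  Studio work 79 × 0.19 = 15.01
  Written exam 83 × 0.12 = 9.96
  Discussion 66 × 0.1 = 6.6
Sum = 86.59
86.59 is ≥ 86 and < 89 → B+

B+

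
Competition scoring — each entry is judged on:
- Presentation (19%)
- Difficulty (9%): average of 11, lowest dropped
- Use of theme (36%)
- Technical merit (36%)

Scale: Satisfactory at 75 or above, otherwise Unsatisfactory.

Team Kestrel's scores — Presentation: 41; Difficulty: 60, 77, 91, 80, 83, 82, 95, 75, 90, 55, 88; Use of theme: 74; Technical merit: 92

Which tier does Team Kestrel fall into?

Unsatisfactory

Difficulty: drop 55 → average of remaining 10 = 821/10 = 82.1
Weighted total:
  Presentation 41 × 0.19 = 7.79
  Difficulty 82.1 × 0.09 = 7.389
  Use of theme 74 × 0.36 = 26.64
  Technical merit 92 × 0.36 = 33.12
Sum = 74.939
74.939 < 75 → Unsatisfactory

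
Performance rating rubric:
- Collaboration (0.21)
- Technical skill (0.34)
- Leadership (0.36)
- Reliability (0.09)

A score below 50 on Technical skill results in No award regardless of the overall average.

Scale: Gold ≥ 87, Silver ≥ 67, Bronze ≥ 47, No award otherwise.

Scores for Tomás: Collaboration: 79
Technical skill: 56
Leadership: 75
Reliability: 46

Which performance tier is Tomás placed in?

Bronze

Technical skill score 56 ≥ 50: minimum met.
Weighted total:
  Collaboration 79 × 0.21 = 16.59
  Technical skill 56 × 0.34 = 19.04
  Leadership 75 × 0.36 = 27
  Reliability 46 × 0.09 = 4.14
Sum = 66.77
66.77 is ≥ 47 and < 67 → Bronze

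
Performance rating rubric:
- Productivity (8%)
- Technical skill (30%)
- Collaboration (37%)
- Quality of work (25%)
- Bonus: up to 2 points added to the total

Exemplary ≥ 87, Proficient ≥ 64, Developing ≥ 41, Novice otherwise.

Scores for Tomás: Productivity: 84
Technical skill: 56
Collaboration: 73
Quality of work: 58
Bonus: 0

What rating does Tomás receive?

Proficient

Weighted total:
  Productivity 84 × 0.08 = 6.72
  Technical skill 56 × 0.3 = 16.8
  Collaboration 73 × 0.37 = 27.01
  Quality of work 58 × 0.25 = 14.5
Sum = 65.03
Bonus: 65.03 + 0 = 65.03
65.03 is ≥ 64 and < 87 → Proficient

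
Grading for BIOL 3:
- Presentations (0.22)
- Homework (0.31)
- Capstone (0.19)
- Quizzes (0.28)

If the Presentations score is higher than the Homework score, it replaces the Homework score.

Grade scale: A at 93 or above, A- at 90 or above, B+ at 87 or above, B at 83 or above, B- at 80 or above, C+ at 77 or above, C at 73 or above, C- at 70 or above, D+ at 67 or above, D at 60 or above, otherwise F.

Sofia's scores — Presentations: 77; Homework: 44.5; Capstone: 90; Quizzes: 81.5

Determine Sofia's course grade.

B-

Presentations (77) > Homework (44.5), so Homework counts as 77.
Weighted total:
  Presentations 77 × 0.22 = 16.94
  Homework 77 × 0.31 = 23.87
  Capstone 90 × 0.19 = 17.1
  Quizzes 81.5 × 0.28 = 22.82
Sum = 80.73
80.73 is ≥ 80 and < 83 → B-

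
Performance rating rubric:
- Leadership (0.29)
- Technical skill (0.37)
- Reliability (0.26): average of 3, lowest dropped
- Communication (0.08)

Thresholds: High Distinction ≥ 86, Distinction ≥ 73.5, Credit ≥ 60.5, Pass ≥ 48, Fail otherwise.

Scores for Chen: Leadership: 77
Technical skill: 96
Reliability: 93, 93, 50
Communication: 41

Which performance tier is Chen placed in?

Reliability: drop 50 → average of remaining 2 = 186/2 = 93
Weighted total:
  Leadership 77 × 0.29 = 22.33
  Technical skill 96 × 0.37 = 35.52
  Reliability 93 × 0.26 = 24.18
  Communication 41 × 0.08 = 3.28
Sum = 85.31
85.31 is ≥ 73.5 and < 86 → Distinction

Distinction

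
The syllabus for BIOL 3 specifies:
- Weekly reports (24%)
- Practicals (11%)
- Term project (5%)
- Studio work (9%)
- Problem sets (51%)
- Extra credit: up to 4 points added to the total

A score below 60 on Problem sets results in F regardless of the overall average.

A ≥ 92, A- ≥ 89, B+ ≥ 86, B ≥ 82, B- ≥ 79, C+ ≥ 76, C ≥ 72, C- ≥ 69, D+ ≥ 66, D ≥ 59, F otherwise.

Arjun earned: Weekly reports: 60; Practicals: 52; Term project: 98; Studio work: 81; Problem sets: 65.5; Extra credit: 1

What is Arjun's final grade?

D+

Problem sets score 65.5 ≥ 60: minimum met.
Weighted total:
  Weekly reports 60 × 0.24 = 14.4
  Practicals 52 × 0.11 = 5.72
  Term project 98 × 0.05 = 4.9
  Studio work 81 × 0.09 = 7.29
  Problem sets 65.5 × 0.51 = 33.405
Sum = 65.715
Extra credit: 65.715 + 1 = 66.715
66.715 is ≥ 66 and < 69 → D+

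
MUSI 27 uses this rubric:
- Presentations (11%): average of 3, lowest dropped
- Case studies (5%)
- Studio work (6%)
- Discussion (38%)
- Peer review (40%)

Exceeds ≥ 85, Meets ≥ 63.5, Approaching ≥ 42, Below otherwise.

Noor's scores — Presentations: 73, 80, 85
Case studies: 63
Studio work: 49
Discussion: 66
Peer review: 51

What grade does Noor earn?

Approaching

Presentations: drop 73 → average of remaining 2 = 165/2 = 82.5
Weighted total:
  Presentations 82.5 × 0.11 = 9.075
  Case studies 63 × 0.05 = 3.15
  Studio work 49 × 0.06 = 2.94
  Discussion 66 × 0.38 = 25.08
  Peer review 51 × 0.4 = 20.4
Sum = 60.645
60.645 is ≥ 42 and < 63.5 → Approaching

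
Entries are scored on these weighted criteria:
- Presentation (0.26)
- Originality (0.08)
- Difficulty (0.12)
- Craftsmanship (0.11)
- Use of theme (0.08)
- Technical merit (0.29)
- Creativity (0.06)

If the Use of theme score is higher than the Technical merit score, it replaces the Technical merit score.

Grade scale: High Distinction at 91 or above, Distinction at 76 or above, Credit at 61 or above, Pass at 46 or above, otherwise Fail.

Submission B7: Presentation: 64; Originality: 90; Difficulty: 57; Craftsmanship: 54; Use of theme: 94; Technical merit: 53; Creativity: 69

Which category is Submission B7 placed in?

Credit

Use of theme (94) > Technical merit (53), so Technical merit counts as 94.
Weighted total:
  Presentation 64 × 0.26 = 16.64
  Originality 90 × 0.08 = 7.2
  Difficulty 57 × 0.12 = 6.84
  Craftsmanship 54 × 0.11 = 5.94
  Use of theme 94 × 0.08 = 7.52
  Technical merit 94 × 0.29 = 27.26
  Creativity 69 × 0.06 = 4.14
Sum = 75.54
75.54 is ≥ 61 and < 76 → Credit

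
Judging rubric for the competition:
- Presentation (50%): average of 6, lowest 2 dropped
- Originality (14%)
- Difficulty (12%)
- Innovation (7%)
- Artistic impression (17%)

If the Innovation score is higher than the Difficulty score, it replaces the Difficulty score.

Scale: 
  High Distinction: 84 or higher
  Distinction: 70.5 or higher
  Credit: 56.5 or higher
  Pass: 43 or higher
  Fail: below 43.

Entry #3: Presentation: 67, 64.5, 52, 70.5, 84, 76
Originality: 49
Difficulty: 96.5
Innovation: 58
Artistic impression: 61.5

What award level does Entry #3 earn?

Presentation: drop 52, 64.5 → average of remaining 4 = 297.5/4 = 74.375
Innovation (58) ≤ Difficulty (96.5), so Difficulty stays at 96.5.
Weighted total:
  Presentation 74.375 × 0.5 = 37.1875
  Originality 49 × 0.14 = 6.86
  Difficulty 96.5 × 0.12 = 11.58
  Innovation 58 × 0.07 = 4.06
  Artistic impression 61.5 × 0.17 = 10.455
Sum = 70.1425
70.1425 is ≥ 56.5 and < 70.5 → Credit

Credit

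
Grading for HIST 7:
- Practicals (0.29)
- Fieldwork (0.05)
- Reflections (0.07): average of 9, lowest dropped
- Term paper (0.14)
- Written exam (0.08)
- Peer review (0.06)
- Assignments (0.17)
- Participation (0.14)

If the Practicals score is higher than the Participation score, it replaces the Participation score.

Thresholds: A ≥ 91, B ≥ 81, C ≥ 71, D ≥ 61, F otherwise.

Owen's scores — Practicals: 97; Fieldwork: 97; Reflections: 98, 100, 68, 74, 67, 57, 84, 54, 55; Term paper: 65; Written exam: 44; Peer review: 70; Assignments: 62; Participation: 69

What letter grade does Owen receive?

C

Reflections: drop 54 → average of remaining 8 = 603/8 = 75.375
Practicals (97) > Participation (69), so Participation counts as 97.
Weighted total:
  Practicals 97 × 0.29 = 28.13
  Fieldwork 97 × 0.05 = 4.85
  Reflections 75.375 × 0.07 = 5.27625
  Term paper 65 × 0.14 = 9.1
  Written exam 44 × 0.08 = 3.52
  Peer review 70 × 0.06 = 4.2
  Assignments 62 × 0.17 = 10.54
  Participation 97 × 0.14 = 13.58
Sum = 79.19625
79.19625 is ≥ 71 and < 81 → C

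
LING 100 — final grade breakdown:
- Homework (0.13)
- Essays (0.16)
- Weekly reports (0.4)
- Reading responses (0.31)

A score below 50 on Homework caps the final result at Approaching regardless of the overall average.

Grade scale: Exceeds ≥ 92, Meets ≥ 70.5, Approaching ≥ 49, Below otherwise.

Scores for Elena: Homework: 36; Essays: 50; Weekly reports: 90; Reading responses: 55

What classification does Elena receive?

Homework score 36 < 50: minimum not met.
Weighted total:
  Homework 36 × 0.13 = 4.68
  Essays 50 × 0.16 = 8
  Weekly reports 90 × 0.4 = 36
  Reading responses 55 × 0.31 = 17.05
Sum = 65.73
65.73 would be Approaching; cap at Approaching applies → Approaching.

Approaching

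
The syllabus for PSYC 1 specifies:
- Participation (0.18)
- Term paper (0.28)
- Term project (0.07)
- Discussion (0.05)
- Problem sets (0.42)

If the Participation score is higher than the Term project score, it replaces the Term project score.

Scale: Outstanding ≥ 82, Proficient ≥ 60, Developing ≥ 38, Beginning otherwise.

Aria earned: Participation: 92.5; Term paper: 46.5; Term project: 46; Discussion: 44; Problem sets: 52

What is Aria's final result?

Proficient

Participation (92.5) > Term project (46), so Term project counts as 92.5.
Weighted total:
  Participation 92.5 × 0.18 = 16.65
  Term paper 46.5 × 0.28 = 13.02
  Term project 92.5 × 0.07 = 6.475
  Discussion 44 × 0.05 = 2.2
  Problem sets 52 × 0.42 = 21.84
Sum = 60.185
60.185 is ≥ 60 and < 82 → Proficient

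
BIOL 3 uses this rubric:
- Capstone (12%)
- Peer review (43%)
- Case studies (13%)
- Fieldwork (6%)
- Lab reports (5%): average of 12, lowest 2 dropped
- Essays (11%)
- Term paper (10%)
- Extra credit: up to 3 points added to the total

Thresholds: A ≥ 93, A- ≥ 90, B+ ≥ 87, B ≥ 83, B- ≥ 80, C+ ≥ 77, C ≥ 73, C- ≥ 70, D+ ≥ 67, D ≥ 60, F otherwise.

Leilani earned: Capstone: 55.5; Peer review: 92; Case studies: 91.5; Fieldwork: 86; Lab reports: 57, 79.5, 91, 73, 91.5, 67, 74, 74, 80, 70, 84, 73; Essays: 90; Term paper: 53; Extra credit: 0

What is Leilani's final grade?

B-

Lab reports: drop 57, 67 → average of remaining 10 = 790/10 = 79
Weighted total:
  Capstone 55.5 × 0.12 = 6.66
  Peer review 92 × 0.43 = 39.56
  Case studies 91.5 × 0.13 = 11.895
  Fieldwork 86 × 0.06 = 5.16
  Lab reports 79 × 0.05 = 3.95
  Essays 90 × 0.11 = 9.9
  Term paper 53 × 0.1 = 5.3
Sum = 82.425
Extra credit: 82.425 + 0 = 82.425
82.425 is ≥ 80 and < 83 → B-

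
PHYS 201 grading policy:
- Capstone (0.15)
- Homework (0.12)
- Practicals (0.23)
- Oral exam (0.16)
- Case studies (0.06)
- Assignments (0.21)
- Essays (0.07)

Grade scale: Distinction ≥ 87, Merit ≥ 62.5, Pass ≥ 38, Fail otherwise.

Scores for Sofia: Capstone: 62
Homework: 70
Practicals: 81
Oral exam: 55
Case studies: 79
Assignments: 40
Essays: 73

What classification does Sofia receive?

Weighted total:
  Capstone 62 × 0.15 = 9.3
  Homework 70 × 0.12 = 8.4
  Practicals 81 × 0.23 = 18.63
  Oral exam 55 × 0.16 = 8.8
  Case studies 79 × 0.06 = 4.74
  Assignments 40 × 0.21 = 8.4
  Essays 73 × 0.07 = 5.11
Sum = 63.38
63.38 is ≥ 62.5 and < 87 → Merit

Merit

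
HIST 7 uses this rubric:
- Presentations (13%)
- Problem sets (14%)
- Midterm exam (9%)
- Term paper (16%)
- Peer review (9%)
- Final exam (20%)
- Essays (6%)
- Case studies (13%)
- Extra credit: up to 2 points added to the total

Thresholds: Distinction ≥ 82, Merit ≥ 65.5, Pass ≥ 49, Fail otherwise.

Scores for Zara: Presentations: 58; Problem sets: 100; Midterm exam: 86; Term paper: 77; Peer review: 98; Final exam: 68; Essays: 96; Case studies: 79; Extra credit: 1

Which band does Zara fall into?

Merit

Weighted total:
  Presentations 58 × 0.13 = 7.54
  Problem sets 100 × 0.14 = 14
  Midterm exam 86 × 0.09 = 7.74
  Term paper 77 × 0.16 = 12.32
  Peer review 98 × 0.09 = 8.82
  Final exam 68 × 0.2 = 13.6
  Essays 96 × 0.06 = 5.76
  Case studies 79 × 0.13 = 10.27
Sum = 80.05
Extra credit: 80.05 + 1 = 81.05
81.05 is ≥ 65.5 and < 82 → Merit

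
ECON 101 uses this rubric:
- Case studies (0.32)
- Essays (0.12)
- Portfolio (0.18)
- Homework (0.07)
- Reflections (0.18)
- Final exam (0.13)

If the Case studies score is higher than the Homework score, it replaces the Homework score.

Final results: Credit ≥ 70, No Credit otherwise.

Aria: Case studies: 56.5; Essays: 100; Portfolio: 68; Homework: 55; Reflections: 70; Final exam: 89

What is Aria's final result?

Case studies (56.5) > Homework (55), so Homework counts as 56.5.
Weighted total:
  Case studies 56.5 × 0.32 = 18.08
  Essays 100 × 0.12 = 12
  Portfolio 68 × 0.18 = 12.24
  Homework 56.5 × 0.07 = 3.955
  Reflections 70 × 0.18 = 12.6
  Final exam 89 × 0.13 = 11.57
Sum = 70.445
70.445 ≥ 70 → Credit

Credit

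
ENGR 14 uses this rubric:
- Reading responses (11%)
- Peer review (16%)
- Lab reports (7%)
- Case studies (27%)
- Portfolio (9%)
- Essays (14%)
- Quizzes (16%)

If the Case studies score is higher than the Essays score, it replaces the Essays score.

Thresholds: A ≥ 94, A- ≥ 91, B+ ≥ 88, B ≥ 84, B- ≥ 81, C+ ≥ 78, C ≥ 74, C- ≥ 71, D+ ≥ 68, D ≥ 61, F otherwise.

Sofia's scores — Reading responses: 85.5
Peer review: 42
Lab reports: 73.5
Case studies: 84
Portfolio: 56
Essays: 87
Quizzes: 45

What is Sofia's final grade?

Case studies (84) ≤ Essays (87), so Essays stays at 87.
Weighted total:
  Reading responses 85.5 × 0.11 = 9.405
  Peer review 42 × 0.16 = 6.72
  Lab reports 73.5 × 0.07 = 5.145
  Case studies 84 × 0.27 = 22.68
  Portfolio 56 × 0.09 = 5.04
  Essays 87 × 0.14 = 12.18
  Quizzes 45 × 0.16 = 7.2
Sum = 68.37
68.37 is ≥ 68 and < 71 → D+

D+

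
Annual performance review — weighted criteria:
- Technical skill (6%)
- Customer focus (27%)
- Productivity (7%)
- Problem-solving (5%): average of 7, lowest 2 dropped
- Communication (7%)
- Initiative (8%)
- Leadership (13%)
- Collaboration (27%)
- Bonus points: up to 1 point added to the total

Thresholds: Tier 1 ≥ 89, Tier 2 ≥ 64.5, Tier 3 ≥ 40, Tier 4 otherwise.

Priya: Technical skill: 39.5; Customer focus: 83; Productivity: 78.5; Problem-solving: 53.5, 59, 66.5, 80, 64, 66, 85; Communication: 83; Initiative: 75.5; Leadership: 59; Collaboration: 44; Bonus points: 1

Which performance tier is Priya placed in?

Tier 2

Problem-solving: drop 53.5, 59 → average of remaining 5 = 361.5/5 = 72.3
Weighted total:
  Technical skill 39.5 × 0.06 = 2.37
  Customer focus 83 × 0.27 = 22.41
  Productivity 78.5 × 0.07 = 5.495
  Problem-solving 72.3 × 0.05 = 3.615
  Communication 83 × 0.07 = 5.81
  Initiative 75.5 × 0.08 = 6.04
  Leadership 59 × 0.13 = 7.67
  Collaboration 44 × 0.27 = 11.88
Sum = 65.29
Bonus points: 65.29 + 1 = 66.29
66.29 is ≥ 64.5 and < 89 → Tier 2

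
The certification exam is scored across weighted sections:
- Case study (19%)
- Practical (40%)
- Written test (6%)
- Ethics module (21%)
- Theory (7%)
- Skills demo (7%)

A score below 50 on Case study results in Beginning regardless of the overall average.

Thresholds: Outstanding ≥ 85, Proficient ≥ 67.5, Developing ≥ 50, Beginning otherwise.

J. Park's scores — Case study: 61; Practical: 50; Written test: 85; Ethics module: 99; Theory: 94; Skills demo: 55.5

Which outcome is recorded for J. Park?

Proficient

Case study score 61 ≥ 50: minimum met.
Weighted total:
  Case study 61 × 0.19 = 11.59
  Practical 50 × 0.4 = 20
  Written test 85 × 0.06 = 5.1
  Ethics module 99 × 0.21 = 20.79
  Theory 94 × 0.07 = 6.58
  Skills demo 55.5 × 0.07 = 3.885
Sum = 67.945
67.945 is ≥ 67.5 and < 85 → Proficient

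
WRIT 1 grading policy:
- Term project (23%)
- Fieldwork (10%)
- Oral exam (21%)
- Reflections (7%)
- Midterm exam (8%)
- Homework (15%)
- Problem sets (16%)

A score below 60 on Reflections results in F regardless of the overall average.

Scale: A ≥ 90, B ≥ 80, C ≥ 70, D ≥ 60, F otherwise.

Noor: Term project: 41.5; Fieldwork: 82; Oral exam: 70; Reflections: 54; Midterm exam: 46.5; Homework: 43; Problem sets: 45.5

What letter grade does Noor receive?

Reflections score 54 < 60: minimum not met.
Weighted total:
  Term project 41.5 × 0.23 = 9.545
  Fieldwork 82 × 0.1 = 8.2
  Oral exam 70 × 0.21 = 14.7
  Reflections 54 × 0.07 = 3.78
  Midterm exam 46.5 × 0.08 = 3.72
  Homework 43 × 0.15 = 6.45
  Problem sets 45.5 × 0.16 = 7.28
Sum = 53.675
Because the Reflections minimum was not met, the result is F.

F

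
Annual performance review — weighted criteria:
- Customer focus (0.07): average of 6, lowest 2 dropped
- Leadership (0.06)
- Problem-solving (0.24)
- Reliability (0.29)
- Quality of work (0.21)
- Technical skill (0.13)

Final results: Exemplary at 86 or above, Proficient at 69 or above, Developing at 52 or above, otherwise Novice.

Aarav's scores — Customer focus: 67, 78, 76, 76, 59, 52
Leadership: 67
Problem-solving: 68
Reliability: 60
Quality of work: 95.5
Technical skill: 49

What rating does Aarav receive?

Customer focus: drop 52, 59 → average of remaining 4 = 297/4 = 74.25
Weighted total:
  Customer focus 74.25 × 0.07 = 5.1975
  Leadership 67 × 0.06 = 4.02
  Problem-solving 68 × 0.24 = 16.32
  Reliability 60 × 0.29 = 17.4
  Quality of work 95.5 × 0.21 = 20.055
  Technical skill 49 × 0.13 = 6.37
Sum = 69.3625
69.3625 is ≥ 69 and < 86 → Proficient

Proficient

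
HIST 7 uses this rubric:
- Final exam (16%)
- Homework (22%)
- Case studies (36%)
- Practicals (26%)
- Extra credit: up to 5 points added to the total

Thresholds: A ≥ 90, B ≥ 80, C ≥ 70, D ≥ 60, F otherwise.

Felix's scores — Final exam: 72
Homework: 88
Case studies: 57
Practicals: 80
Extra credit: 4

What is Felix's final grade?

C

Weighted total:
  Final exam 72 × 0.16 = 11.52
  Homework 88 × 0.22 = 19.36
  Case studies 57 × 0.36 = 20.52
  Practicals 80 × 0.26 = 20.8
Sum = 72.2
Extra credit: 72.2 + 4 = 76.2
76.2 is ≥ 70 and < 80 → C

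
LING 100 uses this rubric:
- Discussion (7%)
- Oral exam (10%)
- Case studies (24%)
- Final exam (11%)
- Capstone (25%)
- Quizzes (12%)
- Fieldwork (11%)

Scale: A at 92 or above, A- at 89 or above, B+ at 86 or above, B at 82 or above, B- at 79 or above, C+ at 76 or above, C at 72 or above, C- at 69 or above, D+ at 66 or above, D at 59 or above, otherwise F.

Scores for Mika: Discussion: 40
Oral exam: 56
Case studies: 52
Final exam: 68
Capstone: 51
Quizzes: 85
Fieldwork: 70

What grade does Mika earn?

Weighted total:
  Discussion 40 × 0.07 = 2.8
  Oral exam 56 × 0.1 = 5.6
  Case studies 52 × 0.24 = 12.48
  Final exam 68 × 0.11 = 7.48
  Capstone 51 × 0.25 = 12.75
  Quizzes 85 × 0.12 = 10.2
  Fieldwork 70 × 0.11 = 7.7
Sum = 59.01
59.01 is ≥ 59 and < 66 → D

D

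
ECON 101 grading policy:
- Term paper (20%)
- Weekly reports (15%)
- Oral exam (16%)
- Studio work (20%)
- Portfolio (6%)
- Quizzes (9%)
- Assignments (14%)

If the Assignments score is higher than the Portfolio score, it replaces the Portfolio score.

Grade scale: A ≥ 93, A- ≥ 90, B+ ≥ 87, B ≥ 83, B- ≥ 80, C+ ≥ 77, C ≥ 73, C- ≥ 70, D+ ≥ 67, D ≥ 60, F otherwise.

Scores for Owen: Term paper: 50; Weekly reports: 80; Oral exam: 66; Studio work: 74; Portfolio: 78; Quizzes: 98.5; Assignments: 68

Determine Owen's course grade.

C-

Assignments (68) ≤ Portfolio (78), so Portfolio stays at 78.
Weighted total:
  Term paper 50 × 0.2 = 10
  Weekly reports 80 × 0.15 = 12
  Oral exam 66 × 0.16 = 10.56
  Studio work 74 × 0.2 = 14.8
  Portfolio 78 × 0.06 = 4.68
  Quizzes 98.5 × 0.09 = 8.865
  Assignments 68 × 0.14 = 9.52
Sum = 70.425
70.425 is ≥ 70 and < 73 → C-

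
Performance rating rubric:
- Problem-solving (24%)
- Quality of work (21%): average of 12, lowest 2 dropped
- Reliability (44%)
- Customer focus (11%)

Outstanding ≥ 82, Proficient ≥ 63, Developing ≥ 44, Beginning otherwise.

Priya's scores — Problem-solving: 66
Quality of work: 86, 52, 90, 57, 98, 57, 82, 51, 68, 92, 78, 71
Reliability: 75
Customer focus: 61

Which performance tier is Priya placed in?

Quality of work: drop 51, 52 → average of remaining 10 = 779/10 = 77.9
Weighted total:
  Problem-solving 66 × 0.24 = 15.84
  Quality of work 77.9 × 0.21 = 16.359
  Reliability 75 × 0.44 = 33
  Customer focus 61 × 0.11 = 6.71
Sum = 71.909
71.909 is ≥ 63 and < 82 → Proficient

Proficient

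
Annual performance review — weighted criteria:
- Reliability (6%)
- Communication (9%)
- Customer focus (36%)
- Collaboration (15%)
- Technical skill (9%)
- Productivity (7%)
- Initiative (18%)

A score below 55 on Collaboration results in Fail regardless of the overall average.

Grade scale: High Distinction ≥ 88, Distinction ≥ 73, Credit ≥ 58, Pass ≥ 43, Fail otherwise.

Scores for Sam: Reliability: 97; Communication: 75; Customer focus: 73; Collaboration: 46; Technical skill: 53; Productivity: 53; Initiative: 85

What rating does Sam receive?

Collaboration score 46 < 55: minimum not met.
Weighted total:
  Reliability 97 × 0.06 = 5.82
  Communication 75 × 0.09 = 6.75
  Customer focus 73 × 0.36 = 26.28
  Collaboration 46 × 0.15 = 6.9
  Technical skill 53 × 0.09 = 4.77
  Productivity 53 × 0.07 = 3.71
  Initiative 85 × 0.18 = 15.3
Sum = 69.53
Because the Collaboration minimum was not met, the result is Fail.

Fail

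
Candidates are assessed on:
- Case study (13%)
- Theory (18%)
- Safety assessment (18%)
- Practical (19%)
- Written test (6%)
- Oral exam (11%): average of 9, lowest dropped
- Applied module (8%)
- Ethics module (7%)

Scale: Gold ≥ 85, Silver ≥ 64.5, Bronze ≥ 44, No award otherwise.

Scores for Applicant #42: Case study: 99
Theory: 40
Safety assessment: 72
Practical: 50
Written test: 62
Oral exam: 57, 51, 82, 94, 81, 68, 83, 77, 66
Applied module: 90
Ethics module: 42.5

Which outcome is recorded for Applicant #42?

Oral exam: drop 51 → average of remaining 8 = 608/8 = 76
Weighted total:
  Case study 99 × 0.13 = 12.87
  Theory 40 × 0.18 = 7.2
  Safety assessment 72 × 0.18 = 12.96
  Practical 50 × 0.19 = 9.5
  Written test 62 × 0.06 = 3.72
  Oral exam 76 × 0.11 = 8.36
  Applied module 90 × 0.08 = 7.2
  Ethics module 42.5 × 0.07 = 2.975
Sum = 64.785
64.785 is ≥ 64.5 and < 85 → Silver

Silver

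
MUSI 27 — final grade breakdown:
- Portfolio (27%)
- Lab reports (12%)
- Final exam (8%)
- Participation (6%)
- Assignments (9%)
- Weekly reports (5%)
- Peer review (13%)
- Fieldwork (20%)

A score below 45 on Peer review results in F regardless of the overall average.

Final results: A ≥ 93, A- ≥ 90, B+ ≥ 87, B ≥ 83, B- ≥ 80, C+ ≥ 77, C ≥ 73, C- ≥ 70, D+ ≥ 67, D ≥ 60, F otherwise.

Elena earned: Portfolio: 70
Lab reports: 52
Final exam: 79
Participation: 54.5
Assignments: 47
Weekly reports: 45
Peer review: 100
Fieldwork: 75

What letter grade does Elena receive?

Peer review score 100 ≥ 45: minimum met.
Weighted total:
  Portfolio 70 × 0.27 = 18.9
  Lab reports 52 × 0.12 = 6.24
  Final exam 79 × 0.08 = 6.32
  Participation 54.5 × 0.06 = 3.27
  Assignments 47 × 0.09 = 4.23
  Weekly reports 45 × 0.05 = 2.25
  Peer review 100 × 0.13 = 13
  Fieldwork 75 × 0.2 = 15
Sum = 69.21
69.21 is ≥ 67 and < 70 → D+

D+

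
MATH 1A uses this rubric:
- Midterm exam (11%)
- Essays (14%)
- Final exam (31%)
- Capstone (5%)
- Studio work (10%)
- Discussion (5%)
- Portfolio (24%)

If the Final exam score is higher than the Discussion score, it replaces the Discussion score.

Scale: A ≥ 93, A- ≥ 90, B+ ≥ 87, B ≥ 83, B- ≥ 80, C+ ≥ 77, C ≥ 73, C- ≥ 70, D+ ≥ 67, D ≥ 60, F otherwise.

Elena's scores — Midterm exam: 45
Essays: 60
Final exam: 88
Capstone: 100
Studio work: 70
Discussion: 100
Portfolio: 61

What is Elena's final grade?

Final exam (88) ≤ Discussion (100), so Discussion stays at 100.
Weighted total:
  Midterm exam 45 × 0.11 = 4.95
  Essays 60 × 0.14 = 8.4
  Final exam 88 × 0.31 = 27.28
  Capstone 100 × 0.05 = 5
  Studio work 70 × 0.1 = 7
  Discussion 100 × 0.05 = 5
  Portfolio 61 × 0.24 = 14.64
Sum = 72.27
72.27 is ≥ 70 and < 73 → C-

C-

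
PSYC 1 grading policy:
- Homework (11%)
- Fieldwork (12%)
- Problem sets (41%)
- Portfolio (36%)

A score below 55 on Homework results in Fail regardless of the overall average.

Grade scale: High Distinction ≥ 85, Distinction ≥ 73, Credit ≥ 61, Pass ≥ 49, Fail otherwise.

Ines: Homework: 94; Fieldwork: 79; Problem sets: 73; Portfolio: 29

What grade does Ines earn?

Pass

Homework score 94 ≥ 55: minimum met.
Weighted total:
  Homework 94 × 0.11 = 10.34
  Fieldwork 79 × 0.12 = 9.48
  Problem sets 73 × 0.41 = 29.93
  Portfolio 29 × 0.36 = 10.44
Sum = 60.19
60.19 is ≥ 49 and < 61 → Pass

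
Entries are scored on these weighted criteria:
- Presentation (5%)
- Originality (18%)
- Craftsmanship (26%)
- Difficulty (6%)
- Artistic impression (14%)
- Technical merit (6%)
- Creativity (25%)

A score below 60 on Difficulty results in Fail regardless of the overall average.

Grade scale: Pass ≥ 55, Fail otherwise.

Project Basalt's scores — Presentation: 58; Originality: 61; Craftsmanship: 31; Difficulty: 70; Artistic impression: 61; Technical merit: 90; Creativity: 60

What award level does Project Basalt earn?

Difficulty score 70 ≥ 60: minimum met.
Weighted total:
  Presentation 58 × 0.05 = 2.9
  Originality 61 × 0.18 = 10.98
  Craftsmanship 31 × 0.26 = 8.06
  Difficulty 70 × 0.06 = 4.2
  Artistic impression 61 × 0.14 = 8.54
  Technical merit 90 × 0.06 = 5.4
  Creativity 60 × 0.25 = 15
Sum = 55.08
55.08 ≥ 55 → Pass

Pass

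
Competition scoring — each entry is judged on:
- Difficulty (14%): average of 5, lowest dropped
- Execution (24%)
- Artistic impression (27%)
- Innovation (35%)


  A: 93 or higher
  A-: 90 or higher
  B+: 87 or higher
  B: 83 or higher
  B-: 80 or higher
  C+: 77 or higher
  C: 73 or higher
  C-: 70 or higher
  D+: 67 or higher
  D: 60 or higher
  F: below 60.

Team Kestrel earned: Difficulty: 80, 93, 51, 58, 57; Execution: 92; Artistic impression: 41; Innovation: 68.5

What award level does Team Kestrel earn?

D+

Difficulty: drop 51 → average of remaining 4 = 288/4 = 72
Weighted total:
  Difficulty 72 × 0.14 = 10.08
  Execution 92 × 0.24 = 22.08
  Artistic impression 41 × 0.27 = 11.07
  Innovation 68.5 × 0.35 = 23.975
Sum = 67.205
67.205 is ≥ 67 and < 70 → D+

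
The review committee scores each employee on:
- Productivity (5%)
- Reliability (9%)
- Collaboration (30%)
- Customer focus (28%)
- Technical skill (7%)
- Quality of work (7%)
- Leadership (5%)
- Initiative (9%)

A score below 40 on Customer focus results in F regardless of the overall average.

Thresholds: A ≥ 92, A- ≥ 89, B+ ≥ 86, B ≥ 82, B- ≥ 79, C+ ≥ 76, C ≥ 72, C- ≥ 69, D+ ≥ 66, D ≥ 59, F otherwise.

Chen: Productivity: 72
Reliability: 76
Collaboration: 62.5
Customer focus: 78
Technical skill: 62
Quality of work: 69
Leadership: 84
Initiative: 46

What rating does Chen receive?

Customer focus score 78 ≥ 40: minimum met.
Weighted total:
  Productivity 72 × 0.05 = 3.6
  Reliability 76 × 0.09 = 6.84
  Collaboration 62.5 × 0.3 = 18.75
  Customer focus 78 × 0.28 = 21.84
  Technical skill 62 × 0.07 = 4.34
  Quality of work 69 × 0.07 = 4.83
  Leadership 84 × 0.05 = 4.2
  Initiative 46 × 0.09 = 4.14
Sum = 68.54
68.54 is ≥ 66 and < 69 → D+

D+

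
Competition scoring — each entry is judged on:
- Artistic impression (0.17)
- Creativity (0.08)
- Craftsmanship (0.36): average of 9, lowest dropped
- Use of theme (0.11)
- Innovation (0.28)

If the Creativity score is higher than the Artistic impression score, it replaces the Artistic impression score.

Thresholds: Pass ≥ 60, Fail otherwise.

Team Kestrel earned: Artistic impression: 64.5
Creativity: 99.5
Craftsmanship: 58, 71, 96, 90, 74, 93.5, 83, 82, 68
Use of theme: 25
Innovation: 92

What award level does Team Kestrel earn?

Pass

Craftsmanship: drop 58 → average of remaining 8 = 657.5/8 = 82.1875
Creativity (99.5) > Artistic impression (64.5), so Artistic impression counts as 99.5.
Weighted total:
  Artistic impression 99.5 × 0.17 = 16.915
  Creativity 99.5 × 0.08 = 7.96
  Craftsmanship 82.1875 × 0.36 = 29.5875
  Use of theme 25 × 0.11 = 2.75
  Innovation 92 × 0.28 = 25.76
Sum = 82.9725
82.9725 ≥ 60 → Pass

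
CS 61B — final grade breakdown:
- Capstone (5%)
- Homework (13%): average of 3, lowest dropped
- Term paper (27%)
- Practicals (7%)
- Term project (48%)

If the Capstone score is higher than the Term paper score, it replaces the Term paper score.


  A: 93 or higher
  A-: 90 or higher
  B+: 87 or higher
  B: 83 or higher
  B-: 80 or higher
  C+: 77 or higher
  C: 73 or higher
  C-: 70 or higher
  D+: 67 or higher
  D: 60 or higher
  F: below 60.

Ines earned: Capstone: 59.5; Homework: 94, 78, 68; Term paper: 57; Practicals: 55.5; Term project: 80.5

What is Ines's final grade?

C-

Homework: drop 68 → average of remaining 2 = 172/2 = 86
Capstone (59.5) > Term paper (57), so Term paper counts as 59.5.
Weighted total:
  Capstone 59.5 × 0.05 = 2.975
  Homework 86 × 0.13 = 11.18
  Term paper 59.5 × 0.27 = 16.065
  Practicals 55.5 × 0.07 = 3.885
  Term project 80.5 × 0.48 = 38.64
Sum = 72.745
72.745 is ≥ 70 and < 73 → C-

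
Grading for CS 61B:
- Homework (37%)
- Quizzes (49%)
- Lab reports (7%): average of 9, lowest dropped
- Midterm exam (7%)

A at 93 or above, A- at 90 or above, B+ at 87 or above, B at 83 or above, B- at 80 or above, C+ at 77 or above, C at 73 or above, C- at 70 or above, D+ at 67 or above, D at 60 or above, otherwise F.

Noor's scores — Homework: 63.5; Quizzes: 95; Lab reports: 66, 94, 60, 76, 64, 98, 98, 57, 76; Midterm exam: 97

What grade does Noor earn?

B-

Lab reports: drop 57 → average of remaining 8 = 632/8 = 79
Weighted total:
  Homework 63.5 × 0.37 = 23.495
  Quizzes 95 × 0.49 = 46.55
  Lab reports 79 × 0.07 = 5.53
  Midterm exam 97 × 0.07 = 6.79
Sum = 82.365
82.365 is ≥ 80 and < 83 → B-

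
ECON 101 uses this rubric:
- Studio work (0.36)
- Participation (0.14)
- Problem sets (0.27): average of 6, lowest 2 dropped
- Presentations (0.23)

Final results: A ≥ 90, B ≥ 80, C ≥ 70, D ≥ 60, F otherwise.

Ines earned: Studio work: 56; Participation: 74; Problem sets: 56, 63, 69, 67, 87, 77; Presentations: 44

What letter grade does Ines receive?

D

Problem sets: drop 56, 63 → average of remaining 4 = 300/4 = 75
Weighted total:
  Studio work 56 × 0.36 = 20.16
  Participation 74 × 0.14 = 10.36
  Problem sets 75 × 0.27 = 20.25
  Presentations 44 × 0.23 = 10.12
Sum = 60.89
60.89 is ≥ 60 and < 70 → D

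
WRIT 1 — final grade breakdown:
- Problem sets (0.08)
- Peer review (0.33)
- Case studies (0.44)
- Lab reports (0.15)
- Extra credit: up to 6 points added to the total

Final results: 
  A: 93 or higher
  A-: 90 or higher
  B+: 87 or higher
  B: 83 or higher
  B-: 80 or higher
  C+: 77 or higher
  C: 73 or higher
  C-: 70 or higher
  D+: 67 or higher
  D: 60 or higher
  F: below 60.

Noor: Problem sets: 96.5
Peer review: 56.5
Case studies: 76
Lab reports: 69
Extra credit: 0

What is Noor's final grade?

C-

Weighted total:
  Problem sets 96.5 × 0.08 = 7.72
  Peer review 56.5 × 0.33 = 18.645
  Case studies 76 × 0.44 = 33.44
  Lab reports 69 × 0.15 = 10.35
Sum = 70.155
Extra credit: 70.155 + 0 = 70.155
70.155 is ≥ 70 and < 73 → C-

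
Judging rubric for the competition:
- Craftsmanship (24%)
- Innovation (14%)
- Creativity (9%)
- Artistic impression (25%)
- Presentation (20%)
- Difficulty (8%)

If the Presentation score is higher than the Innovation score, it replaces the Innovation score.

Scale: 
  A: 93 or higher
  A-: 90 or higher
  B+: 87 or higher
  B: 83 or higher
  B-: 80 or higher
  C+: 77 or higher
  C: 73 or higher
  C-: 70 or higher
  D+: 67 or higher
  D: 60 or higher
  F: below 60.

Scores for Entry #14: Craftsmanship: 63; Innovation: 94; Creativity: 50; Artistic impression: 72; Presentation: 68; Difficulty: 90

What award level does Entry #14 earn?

C-

Presentation (68) ≤ Innovation (94), so Innovation stays at 94.
Weighted total:
  Craftsmanship 63 × 0.24 = 15.12
  Innovation 94 × 0.14 = 13.16
  Creativity 50 × 0.09 = 4.5
  Artistic impression 72 × 0.25 = 18
  Presentation 68 × 0.2 = 13.6
  Difficulty 90 × 0.08 = 7.2
Sum = 71.58
71.58 is ≥ 70 and < 73 → C-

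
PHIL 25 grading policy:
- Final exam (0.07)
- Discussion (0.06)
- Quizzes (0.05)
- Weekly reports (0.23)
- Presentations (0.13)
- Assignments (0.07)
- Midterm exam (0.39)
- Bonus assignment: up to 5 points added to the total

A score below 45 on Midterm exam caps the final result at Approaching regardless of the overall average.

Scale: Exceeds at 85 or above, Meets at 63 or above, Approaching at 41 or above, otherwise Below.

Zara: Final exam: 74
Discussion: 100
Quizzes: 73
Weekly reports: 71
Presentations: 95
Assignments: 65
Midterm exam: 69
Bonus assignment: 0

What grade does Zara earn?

Meets

Midterm exam score 69 ≥ 45: minimum met.
Weighted total:
  Final exam 74 × 0.07 = 5.18
  Discussion 100 × 0.06 = 6
  Quizzes 73 × 0.05 = 3.65
  Weekly reports 71 × 0.23 = 16.33
  Presentations 95 × 0.13 = 12.35
  Assignments 65 × 0.07 = 4.55
  Midterm exam 69 × 0.39 = 26.91
Sum = 74.97
Bonus assignment: 74.97 + 0 = 74.97
74.97 is ≥ 63 and < 85 → Meets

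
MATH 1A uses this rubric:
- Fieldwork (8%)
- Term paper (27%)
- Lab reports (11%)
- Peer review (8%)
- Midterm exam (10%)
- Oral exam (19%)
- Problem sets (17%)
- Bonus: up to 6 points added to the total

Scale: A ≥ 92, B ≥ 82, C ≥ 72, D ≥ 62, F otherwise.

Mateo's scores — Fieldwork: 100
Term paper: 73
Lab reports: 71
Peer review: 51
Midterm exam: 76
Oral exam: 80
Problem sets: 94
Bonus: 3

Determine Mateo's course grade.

Weighted total:
  Fieldwork 100 × 0.08 = 8
  Term paper 73 × 0.27 = 19.71
  Lab reports 71 × 0.11 = 7.81
  Peer review 51 × 0.08 = 4.08
  Midterm exam 76 × 0.1 = 7.6
  Oral exam 80 × 0.19 = 15.2
  Problem sets 94 × 0.17 = 15.98
Sum = 78.38
Bonus: 78.38 + 3 = 81.38
81.38 is ≥ 72 and < 82 → C

C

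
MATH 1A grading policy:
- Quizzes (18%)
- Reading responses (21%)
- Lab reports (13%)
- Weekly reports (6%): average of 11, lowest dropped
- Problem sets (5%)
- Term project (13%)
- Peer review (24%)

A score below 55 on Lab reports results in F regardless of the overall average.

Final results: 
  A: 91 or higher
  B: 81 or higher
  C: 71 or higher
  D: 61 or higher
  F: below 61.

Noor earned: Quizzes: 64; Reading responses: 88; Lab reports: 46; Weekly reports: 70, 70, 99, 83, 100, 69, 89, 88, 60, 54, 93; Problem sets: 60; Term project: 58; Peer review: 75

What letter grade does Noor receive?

Weekly reports: drop 54 → average of remaining 10 = 821/10 = 82.1
Lab reports score 46 < 55: minimum not met.
Weighted total:
  Quizzes 64 × 0.18 = 11.52
  Reading responses 88 × 0.21 = 18.48
  Lab reports 46 × 0.13 = 5.98
  Weekly reports 82.1 × 0.06 = 4.926
  Problem sets 60 × 0.05 = 3
  Term project 58 × 0.13 = 7.54
  Peer review 75 × 0.24 = 18
Sum = 69.446
Because the Lab reports minimum was not met, the result is F.

F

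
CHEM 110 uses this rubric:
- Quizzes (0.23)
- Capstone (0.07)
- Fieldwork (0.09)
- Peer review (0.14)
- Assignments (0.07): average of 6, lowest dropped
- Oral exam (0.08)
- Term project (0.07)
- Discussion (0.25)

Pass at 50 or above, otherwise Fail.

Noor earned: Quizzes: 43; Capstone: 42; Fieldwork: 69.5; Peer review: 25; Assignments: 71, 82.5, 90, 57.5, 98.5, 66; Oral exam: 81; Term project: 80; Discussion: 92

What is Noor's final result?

Pass

Assignments: drop 57.5 → average of remaining 5 = 408/5 = 81.6
Weighted total:
  Quizzes 43 × 0.23 = 9.89
  Capstone 42 × 0.07 = 2.94
  Fieldwork 69.5 × 0.09 = 6.255
  Peer review 25 × 0.14 = 3.5
  Assignments 81.6 × 0.07 = 5.712
  Oral exam 81 × 0.08 = 6.48
  Term project 80 × 0.07 = 5.6
  Discussion 92 × 0.25 = 23
Sum = 63.377
63.377 ≥ 50 → Pass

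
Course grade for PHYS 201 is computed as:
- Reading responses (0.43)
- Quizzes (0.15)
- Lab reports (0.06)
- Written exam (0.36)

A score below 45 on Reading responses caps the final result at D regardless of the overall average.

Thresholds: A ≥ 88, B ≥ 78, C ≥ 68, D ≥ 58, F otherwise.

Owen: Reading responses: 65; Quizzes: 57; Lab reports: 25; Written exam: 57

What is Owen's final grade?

Reading responses score 65 ≥ 45: minimum met.
Weighted total:
  Reading responses 65 × 0.43 = 27.95
  Quizzes 57 × 0.15 = 8.55
  Lab reports 25 × 0.06 = 1.5
  Written exam 57 × 0.36 = 20.52
Sum = 58.52
58.52 is ≥ 58 and < 68 → D

D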